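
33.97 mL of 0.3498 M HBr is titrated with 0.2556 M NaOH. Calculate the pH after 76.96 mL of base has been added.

12.85

n(acid) = 0.3498 x 0.03397 = 0.01188 mol; n(NaOH) added = 0.2556 x 0.07696 = 0.01967 mol.
Base is in excess by 0.01967 - 0.01188 = 0.007788 mol in a total volume of 0.1109 L.
[OH^-] = 0.007788/0.1109 = 0.07021 M, so pOH = 1.15 and pH = 14.00 - 1.15 = 12.85.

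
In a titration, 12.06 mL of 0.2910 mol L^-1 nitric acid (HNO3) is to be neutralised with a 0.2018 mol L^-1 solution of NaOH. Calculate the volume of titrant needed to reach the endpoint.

17.4 mL

n(HNO3) = 0.2910 mol/L x 0.01206 L = 0.003509 mol.
At equivalence n(NaOH) = n(HNO3) = 0.003509 mol.
V(NaOH) = 0.003509 / 0.2018 = 0.01739 L = 17.4 mL.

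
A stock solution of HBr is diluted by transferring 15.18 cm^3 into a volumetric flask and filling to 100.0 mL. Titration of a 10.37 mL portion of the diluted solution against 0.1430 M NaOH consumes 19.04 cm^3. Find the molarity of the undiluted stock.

1.73 M

n(NaOH) = 0.1430 x 0.01904 = 0.002723 mol.
n(HBr) in the aliquot = 0.002723 mol.
[diluted HBr] = 0.002723 / 0.01037 = 0.2626 M.
Dilution factor = 100.0/15.18 = 6.588, so [stock] = 0.2626 x 6.588 = 1.73 M.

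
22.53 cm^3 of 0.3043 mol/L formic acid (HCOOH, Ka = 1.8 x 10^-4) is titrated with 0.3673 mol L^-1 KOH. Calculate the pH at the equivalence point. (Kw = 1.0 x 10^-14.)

n(HCOOH) = 0.3043 x 0.02253 = 0.006856 mol; V(KOH) at equivalence = 0.006856/0.3673 = 0.01867 L.
At equivalence all the acid is converted to HCOO-; total volume = 0.02253 + 0.01867 = 0.04120 L, so [HCOO-] = 0.006856/0.04120 = 0.1664 M.
Kb = Kw/Ka = 1.0e-14 / 1.8 x 10^-4 = 5.56e-11.
[OH^-] = sqrt(Kb x [HCOO-]) = sqrt(5.56e-11 x 0.1664) = 3.04e-6 M.
pOH = 5.52, so pH = 14.00 - 5.52 = 8.48.

8.48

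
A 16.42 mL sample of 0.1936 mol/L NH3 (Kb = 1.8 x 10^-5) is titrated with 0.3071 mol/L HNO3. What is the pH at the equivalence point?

n(NH3) = 0.1936 x 0.01642 = 0.003179 mol; V(HNO3) at equivalence = 0.003179/0.3071 = 0.01035 L.
At equivalence the base is fully converted to NH4+; total volume = 0.02677 L, so [NH4+] = 0.003179/0.02677 = 0.1187 M.
Ka(NH4+) = Kw/Kb = 1.0e-14 / 1.8 x 10^-5 = 5.56e-10.
[H^+] = sqrt(Ka x [NH4+]) = sqrt(5.56e-10 x 0.1187) = 8.12e-6 M.
pH = -log(8.12e-6) = 5.09.

5.09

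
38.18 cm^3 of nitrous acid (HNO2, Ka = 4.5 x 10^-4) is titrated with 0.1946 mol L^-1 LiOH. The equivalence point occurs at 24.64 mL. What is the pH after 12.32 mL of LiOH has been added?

12.32 mL is exactly half the equivalence volume (24.64/2), i.e. the half-equivalence point.
There, n(HA) = n(A^-), so pH = pKa = -log(4.5 x 10^-4) = 3.35.

3.35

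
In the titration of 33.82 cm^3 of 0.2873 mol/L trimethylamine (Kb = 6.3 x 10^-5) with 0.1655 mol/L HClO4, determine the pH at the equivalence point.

5.39

n((CH3)3N) = 0.2873 x 0.03382 = 0.009716 mol; V(HClO4) at equivalence = 0.009716/0.1655 = 0.05871 L.
At equivalence the base is fully converted to (CH3)3NH+; total volume = 0.09253 L, so [(CH3)3NH+] = 0.009716/0.09253 = 0.1050 M.
Ka((CH3)3NH+) = Kw/Kb = 1.0e-14 / 6.3 x 10^-5 = 1.59e-10.
[H^+] = sqrt(Ka x [(CH3)3NH+]) = sqrt(1.59e-10 x 0.1050) = 4.08e-6 M.
pH = -log(4.08e-6) = 5.39.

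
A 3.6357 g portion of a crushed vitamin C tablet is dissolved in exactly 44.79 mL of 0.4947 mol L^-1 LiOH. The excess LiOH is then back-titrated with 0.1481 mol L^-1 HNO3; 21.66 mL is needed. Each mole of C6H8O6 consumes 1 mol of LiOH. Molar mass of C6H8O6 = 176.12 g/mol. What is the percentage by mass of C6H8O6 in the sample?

91.8%

Total n(LiOH) added = 0.4947 x 0.04479 = 0.02216 mol.
n(HNO3) used = 0.1481 x 0.02166 = 0.003208 mol, which equals the excess n(LiOH).
So n(LiOH) consumed by the sample = 0.02216 - 0.003208 = 0.01895 mol.
n(C6H8O6) = 0.01895 / 1 = 0.01895 mol.
mass C6H8O6 = 0.01895 x 176.12 = 3.337 g, so %C6H8O6 = 3.337/3.6357 x 100 = 91.8%.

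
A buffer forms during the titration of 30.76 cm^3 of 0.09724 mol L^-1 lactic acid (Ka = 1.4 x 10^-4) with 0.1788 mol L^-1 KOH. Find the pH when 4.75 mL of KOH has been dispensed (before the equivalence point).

Initial n(HC3H5O3) = 0.09724 x 0.03076 = 0.002991 mol.
n(KOH) added = 0.1788 x 0.004750 = 0.0008493 mol, converting that many moles of HC3H5O3 to C3H5O3-.
Remaining n(HC3H5O3) = 0.002142 mol; n(C3H5O3-) = 0.0008493 mol.
By Henderson-Hasselbalch, pH = pKa + log([A^-]/[HA]) = 3.85 + log(0.0008493/0.002142) = 3.85 + (-0.40) = 3.45.

3.45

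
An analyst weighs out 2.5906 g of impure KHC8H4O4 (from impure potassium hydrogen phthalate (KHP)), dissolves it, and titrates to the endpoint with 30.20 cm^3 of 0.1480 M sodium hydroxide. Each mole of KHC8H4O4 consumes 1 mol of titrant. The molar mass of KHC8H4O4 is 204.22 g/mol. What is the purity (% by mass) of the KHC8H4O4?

35.2%

n(NaOH) = 0.1480 x 0.03020 = 0.004470 mol.
n(KHC8H4O4) = 0.004470 / 1 = 0.004470 mol.
mass of KHC8H4O4 = 0.004470 x 204.22 = 0.9128 g.
% purity = 0.9128 / 2.5906 x 100 = 35.2%.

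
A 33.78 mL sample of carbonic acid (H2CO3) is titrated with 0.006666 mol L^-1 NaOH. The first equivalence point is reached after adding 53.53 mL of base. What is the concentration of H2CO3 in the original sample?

n(NaOH) = 0.006666 x 0.05353 = 0.0003568 mol.
At the first equivalence point, 1 mol OH^- react per mol H2CO3, so n(H2CO3) = 0.0003568 / 1 = 0.0003568 mol.
[H2CO3] = 0.0003568 / 0.03378 L = 0.0106 M.

0.0106 M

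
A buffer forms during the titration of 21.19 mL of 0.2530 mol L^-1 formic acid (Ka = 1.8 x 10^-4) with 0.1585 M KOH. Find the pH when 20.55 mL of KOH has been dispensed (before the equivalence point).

3.93

Initial n(HCOOH) = 0.2530 x 0.02119 = 0.005361 mol.
n(KOH) added = 0.1585 x 0.02055 = 0.003257 mol, converting that many moles of HCOOH to HCOO-.
Remaining n(HCOOH) = 0.002104 mol; n(HCOO-) = 0.003257 mol.
By Henderson-Hasselbalch, pH = pKa + log([A^-]/[HA]) = 3.74 + log(0.003257/0.002104) = 3.74 + (+0.19) = 3.93.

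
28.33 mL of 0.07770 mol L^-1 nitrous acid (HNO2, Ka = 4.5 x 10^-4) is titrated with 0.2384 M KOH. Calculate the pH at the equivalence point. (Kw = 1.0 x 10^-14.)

8.06

n(HNO2) = 0.07770 x 0.02833 = 0.002201 mol; V(KOH) at equivalence = 0.002201/0.2384 = 0.009233 L.
At equivalence all the acid is converted to NO2-; total volume = 0.02833 + 0.009233 = 0.03756 L, so [NO2-] = 0.002201/0.03756 = 0.05860 M.
Kb = Kw/Ka = 1.0e-14 / 4.5 x 10^-4 = 2.22e-11.
[OH^-] = sqrt(Kb x [NO2-]) = sqrt(2.22e-11 x 0.05860) = 1.14e-6 M.
pOH = 5.94, so pH = 14.00 - 5.94 = 8.06.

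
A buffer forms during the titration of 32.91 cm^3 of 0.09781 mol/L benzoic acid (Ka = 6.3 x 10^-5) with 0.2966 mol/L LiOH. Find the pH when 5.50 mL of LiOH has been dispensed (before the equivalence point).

4.21

Initial n(C6H5COOH) = 0.09781 x 0.03291 = 0.003219 mol.
n(LiOH) added = 0.2966 x 0.005500 = 0.001631 mol, converting that many moles of C6H5COOH to C6H5COO-.
Remaining n(C6H5COOH) = 0.001588 mol; n(C6H5COO-) = 0.001631 mol.
By Henderson-Hasselbalch, pH = pKa + log([A^-]/[HA]) = 4.20 + log(0.001631/0.001588) = 4.20 + (+0.01) = 4.21.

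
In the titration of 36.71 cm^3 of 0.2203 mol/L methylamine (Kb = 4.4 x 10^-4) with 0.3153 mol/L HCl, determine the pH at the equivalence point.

5.77

n(CH3NH2) = 0.2203 x 0.03671 = 0.008087 mol; V(HCl) at equivalence = 0.008087/0.3153 = 0.02565 L.
At equivalence the base is fully converted to CH3NH3+; total volume = 0.06236 L, so [CH3NH3+] = 0.008087/0.06236 = 0.1297 M.
Ka(CH3NH3+) = Kw/Kb = 1.0e-14 / 4.4 x 10^-4 = 2.27e-11.
[H^+] = sqrt(Ka x [CH3NH3+]) = sqrt(2.27e-11 x 0.1297) = 1.72e-6 M.
pH = -log(1.72e-6) = 5.77.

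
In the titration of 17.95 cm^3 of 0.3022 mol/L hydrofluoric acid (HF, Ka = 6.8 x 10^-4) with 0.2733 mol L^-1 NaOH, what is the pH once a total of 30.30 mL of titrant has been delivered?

n(acid) = 0.3022 x 0.01795 = 0.005424 mol; n(NaOH) added = 0.2733 x 0.03030 = 0.008281 mol.
Base is in excess by 0.008281 - 0.005424 = 0.002856 mol in a total volume of 0.04825 L.
[OH^-] = 0.002856/0.04825 = 0.05920 M, so pOH = 1.23 and pH = 14.00 - 1.23 = 12.77.

12.77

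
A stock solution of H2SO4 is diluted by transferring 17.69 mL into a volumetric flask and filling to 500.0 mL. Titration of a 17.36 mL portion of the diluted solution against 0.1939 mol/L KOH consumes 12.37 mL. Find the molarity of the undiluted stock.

1.95 M

n(KOH) = 0.1939 x 0.01237 = 0.002399 mol.
n(H2SO4) in the aliquot = 0.002399 x 1/2 = 0.001199 mol.
[diluted H2SO4] = 0.001199 / 0.01736 = 0.06908 M.
Dilution factor = 500.0/17.69 = 28.26, so [stock] = 0.06908 x 28.26 = 1.95 M.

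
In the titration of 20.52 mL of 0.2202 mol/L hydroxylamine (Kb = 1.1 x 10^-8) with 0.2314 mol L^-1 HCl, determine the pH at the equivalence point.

3.49

n(NH2OH) = 0.2202 x 0.02052 = 0.004519 mol; V(HCl) at equivalence = 0.004519/0.2314 = 0.01953 L.
At equivalence the base is fully converted to NH3OH+; total volume = 0.04005 L, so [NH3OH+] = 0.004519/0.04005 = 0.1128 M.
Ka(NH3OH+) = Kw/Kb = 1.0e-14 / 1.1 x 10^-8 = 9.09e-7.
[H^+] = sqrt(Ka x [NH3OH+]) = sqrt(9.09e-7 x 0.1128) = 0.000320 M.
pH = -log(0.000320) = 3.49.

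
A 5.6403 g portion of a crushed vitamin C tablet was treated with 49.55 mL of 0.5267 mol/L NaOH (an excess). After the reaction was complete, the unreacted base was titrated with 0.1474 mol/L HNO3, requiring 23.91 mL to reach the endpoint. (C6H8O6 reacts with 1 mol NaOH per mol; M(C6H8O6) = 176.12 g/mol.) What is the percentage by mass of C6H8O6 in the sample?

Total n(NaOH) added = 0.5267 x 0.04955 = 0.02610 mol.
n(HNO3) used = 0.1474 x 0.02391 = 0.003524 mol, which equals the excess n(NaOH).
So n(NaOH) consumed by the sample = 0.02610 - 0.003524 = 0.02257 mol.
n(C6H8O6) = 0.02257 / 1 = 0.02257 mol.
mass C6H8O6 = 0.02257 x 176.12 = 3.976 g, so %C6H8O6 = 3.976/5.6403 x 100 = 70.5%.

70.5%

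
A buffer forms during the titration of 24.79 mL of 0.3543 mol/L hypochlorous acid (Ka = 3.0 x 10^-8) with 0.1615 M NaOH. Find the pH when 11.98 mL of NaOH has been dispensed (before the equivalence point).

Initial n(HClO) = 0.3543 x 0.02479 = 0.008783 mol.
n(NaOH) added = 0.1615 x 0.01198 = 0.001935 mol, converting that many moles of HClO to ClO-.
Remaining n(HClO) = 0.006848 mol; n(ClO-) = 0.001935 mol.
By Henderson-Hasselbalch, pH = pKa + log([A^-]/[HA]) = 7.52 + log(0.001935/0.006848) = 7.52 + (-0.55) = 6.97.

6.97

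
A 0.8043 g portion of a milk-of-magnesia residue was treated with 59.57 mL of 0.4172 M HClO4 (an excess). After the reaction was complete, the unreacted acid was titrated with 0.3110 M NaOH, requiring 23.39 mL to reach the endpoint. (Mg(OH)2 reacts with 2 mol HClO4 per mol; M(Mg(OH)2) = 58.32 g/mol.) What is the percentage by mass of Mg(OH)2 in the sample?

Total n(HClO4) added = 0.4172 x 0.05957 = 0.02485 mol.
n(NaOH) used = 0.3110 x 0.02339 = 0.007274 mol, which equals the excess n(HClO4).
So n(HClO4) consumed by the sample = 0.02485 - 0.007274 = 0.01758 mol.
n(Mg(OH)2) = 0.01758 / 2 = 0.008789 mol.
mass Mg(OH)2 = 0.008789 x 58.32 = 0.5126 g, so %Mg(OH)2 = 0.5126/0.8043 x 100 = 63.7%.

63.7%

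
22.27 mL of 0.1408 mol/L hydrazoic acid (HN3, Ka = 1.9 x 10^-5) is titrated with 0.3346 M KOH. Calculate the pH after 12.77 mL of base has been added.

n(acid) = 0.1408 x 0.02227 = 0.003136 mol; n(KOH) added = 0.3346 x 0.01277 = 0.004273 mol.
Base is in excess by 0.004273 - 0.003136 = 0.001137 mol in a total volume of 0.03504 L.
[OH^-] = 0.001137/0.03504 = 0.03246 M, so pOH = 1.49 and pH = 14.00 - 1.49 = 12.51.

12.51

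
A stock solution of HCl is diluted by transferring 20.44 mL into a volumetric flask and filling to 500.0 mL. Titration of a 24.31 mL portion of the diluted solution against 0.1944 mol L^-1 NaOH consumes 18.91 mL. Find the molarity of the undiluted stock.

n(NaOH) = 0.1944 x 0.01891 = 0.003676 mol.
n(HCl) in the aliquot = 0.003676 mol.
[diluted HCl] = 0.003676 / 0.02431 = 0.1512 M.
Dilution factor = 500.0/20.44 = 24.46, so [stock] = 0.1512 x 24.46 = 3.70 M.

3.70 M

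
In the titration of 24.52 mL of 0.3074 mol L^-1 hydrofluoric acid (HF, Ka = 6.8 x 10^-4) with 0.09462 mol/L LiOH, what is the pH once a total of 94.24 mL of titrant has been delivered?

n(acid) = 0.3074 x 0.02452 = 0.007537 mol; n(LiOH) added = 0.09462 x 0.09424 = 0.008917 mol.
Base is in excess by 0.008917 - 0.007537 = 0.001380 mol in a total volume of 0.1188 L.
[OH^-] = 0.001380/0.1188 = 0.01162 M, so pOH = 1.93 and pH = 14.00 - 1.93 = 12.07.

12.07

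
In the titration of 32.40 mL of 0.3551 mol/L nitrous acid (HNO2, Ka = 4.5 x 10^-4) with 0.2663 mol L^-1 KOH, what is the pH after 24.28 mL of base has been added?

3.46

Initial n(HNO2) = 0.3551 x 0.03240 = 0.01151 mol.
n(KOH) added = 0.2663 x 0.02428 = 0.006466 mol, converting that many moles of HNO2 to NO2-.
Remaining n(HNO2) = 0.005039 mol; n(NO2-) = 0.006466 mol.
By Henderson-Hasselbalch, pH = pKa + log([A^-]/[HA]) = 3.35 + log(0.006466/0.005039) = 3.35 + (+0.11) = 3.46.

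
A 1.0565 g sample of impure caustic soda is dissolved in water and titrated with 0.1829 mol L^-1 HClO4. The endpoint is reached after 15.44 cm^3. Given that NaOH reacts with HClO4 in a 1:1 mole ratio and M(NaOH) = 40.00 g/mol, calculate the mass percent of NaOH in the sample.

10.7%

n(HClO4) = 0.1829 x 0.01544 = 0.002824 mol.
n(NaOH) = 0.002824 / 1 = 0.002824 mol.
mass of NaOH = 0.002824 x 40.00 = 0.1130 g.
% purity = 0.1130 / 1.0565 x 100 = 10.7%.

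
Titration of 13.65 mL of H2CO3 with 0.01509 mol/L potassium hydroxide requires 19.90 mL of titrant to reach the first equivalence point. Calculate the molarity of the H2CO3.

0.0220 M

n(KOH) = 0.01509 x 0.01990 = 0.0003003 mol.
At the first equivalence point, 1 mol OH^- react per mol H2CO3, so n(H2CO3) = 0.0003003 / 1 = 0.0003003 mol.
[H2CO3] = 0.0003003 / 0.01365 L = 0.0220 M.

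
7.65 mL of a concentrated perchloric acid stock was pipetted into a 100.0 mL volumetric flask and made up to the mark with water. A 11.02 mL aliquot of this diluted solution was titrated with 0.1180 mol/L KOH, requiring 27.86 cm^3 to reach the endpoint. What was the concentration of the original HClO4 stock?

n(KOH) = 0.1180 x 0.02786 = 0.003287 mol.
n(HClO4) in the aliquot = 0.003287 mol.
[diluted HClO4] = 0.003287 / 0.01102 = 0.2983 M.
Dilution factor = 100.0/7.650 = 13.07, so [stock] = 0.2983 x 13.07 = 3.90 M.

3.90 M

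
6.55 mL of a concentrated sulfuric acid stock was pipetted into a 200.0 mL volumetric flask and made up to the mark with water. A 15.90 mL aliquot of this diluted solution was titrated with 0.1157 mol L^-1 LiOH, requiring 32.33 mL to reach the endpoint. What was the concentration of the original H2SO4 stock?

n(LiOH) = 0.1157 x 0.03233 = 0.003741 mol.
n(H2SO4) in the aliquot = 0.003741 x 1/2 = 0.001870 mol.
[diluted H2SO4] = 0.001870 / 0.01590 = 0.1176 M.
Dilution factor = 200.0/6.550 = 30.53, so [stock] = 0.1176 x 30.53 = 3.59 M.

3.59 M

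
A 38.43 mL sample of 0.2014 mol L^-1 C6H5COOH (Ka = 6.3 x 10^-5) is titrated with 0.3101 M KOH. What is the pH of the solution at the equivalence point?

n(C6H5COOH) = 0.2014 x 0.03843 = 0.007740 mol; V(KOH) at equivalence = 0.007740/0.3101 = 0.02496 L.
At equivalence all the acid is converted to C6H5COO-; total volume = 0.03843 + 0.02496 = 0.06339 L, so [C6H5COO-] = 0.007740/0.06339 = 0.1221 M.
Kb = Kw/Ka = 1.0e-14 / 6.3 x 10^-5 = 1.59e-10.
[OH^-] = sqrt(Kb x [C6H5COO-]) = sqrt(1.59e-10 x 0.1221) = 4.40e-6 M.
pOH = 5.36, so pH = 14.00 - 5.36 = 8.64.

8.64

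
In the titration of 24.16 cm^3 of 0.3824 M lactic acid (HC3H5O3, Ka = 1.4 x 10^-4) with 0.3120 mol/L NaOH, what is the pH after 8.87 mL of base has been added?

Initial n(HC3H5O3) = 0.3824 x 0.02416 = 0.009239 mol.
n(NaOH) added = 0.3120 x 0.008870 = 0.002767 mol, converting that many moles of HC3H5O3 to C3H5O3-.
Remaining n(HC3H5O3) = 0.006471 mol; n(C3H5O3-) = 0.002767 mol.
By Henderson-Hasselbalch, pH = pKa + log([A^-]/[HA]) = 3.85 + log(0.002767/0.006471) = 3.85 + (-0.37) = 3.48.

3.48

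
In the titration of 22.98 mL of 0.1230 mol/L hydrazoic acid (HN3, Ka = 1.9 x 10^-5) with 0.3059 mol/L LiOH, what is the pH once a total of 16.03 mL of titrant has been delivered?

12.73

n(acid) = 0.1230 x 0.02298 = 0.002827 mol; n(LiOH) added = 0.3059 x 0.01603 = 0.004904 mol.
Base is in excess by 0.004904 - 0.002827 = 0.002077 mol in a total volume of 0.03901 L.
[OH^-] = 0.002077/0.03901 = 0.05324 M, so pOH = 1.27 and pH = 14.00 - 1.27 = 12.73.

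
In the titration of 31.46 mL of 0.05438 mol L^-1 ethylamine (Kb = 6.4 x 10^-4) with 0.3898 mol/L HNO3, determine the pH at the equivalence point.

n(C2H5NH2) = 0.05438 x 0.03146 = 0.001711 mol; V(HNO3) at equivalence = 0.001711/0.3898 = 0.004389 L.
At equivalence the base is fully converted to C2H5NH3+; total volume = 0.03585 L, so [C2H5NH3+] = 0.001711/0.03585 = 0.04772 M.
Ka(C2H5NH3+) = Kw/Kb = 1.0e-14 / 6.4 x 10^-4 = 1.56e-11.
[H^+] = sqrt(Ka x [C2H5NH3+]) = sqrt(1.56e-11 x 0.04772) = 8.64e-7 M.
pH = -log(8.64e-7) = 6.06.

6.06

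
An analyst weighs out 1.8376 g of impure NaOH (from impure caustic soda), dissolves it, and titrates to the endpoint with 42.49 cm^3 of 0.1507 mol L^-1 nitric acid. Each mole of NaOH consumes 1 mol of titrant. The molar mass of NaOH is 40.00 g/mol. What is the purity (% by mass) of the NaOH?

n(HNO3) = 0.1507 x 0.04249 = 0.006403 mol.
n(NaOH) = 0.006403 / 1 = 0.006403 mol.
mass of NaOH = 0.006403 x 40.00 = 0.2561 g.
% purity = 0.2561 / 1.8376 x 100 = 13.9%.

13.9%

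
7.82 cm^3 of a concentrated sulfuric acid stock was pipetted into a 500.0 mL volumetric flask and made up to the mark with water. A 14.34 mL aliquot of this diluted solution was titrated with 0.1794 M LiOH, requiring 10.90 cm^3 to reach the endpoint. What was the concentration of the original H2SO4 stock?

n(LiOH) = 0.1794 x 0.01090 = 0.001955 mol.
n(H2SO4) in the aliquot = 0.001955 x 1/2 = 0.0009777 mol.
[diluted H2SO4] = 0.0009777 / 0.01434 = 0.06818 M.
Dilution factor = 500.0/7.820 = 63.94, so [stock] = 0.06818 x 63.94 = 4.36 M.

4.36 M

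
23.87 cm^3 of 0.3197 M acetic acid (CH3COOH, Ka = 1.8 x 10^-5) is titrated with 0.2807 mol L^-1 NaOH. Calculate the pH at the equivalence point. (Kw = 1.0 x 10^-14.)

n(CH3COOH) = 0.3197 x 0.02387 = 0.007631 mol; V(NaOH) at equivalence = 0.007631/0.2807 = 0.02719 L.
At equivalence all the acid is converted to CH3COO-; total volume = 0.02387 + 0.02719 = 0.05106 L, so [CH3COO-] = 0.007631/0.05106 = 0.1495 M.
Kb = Kw/Ka = 1.0e-14 / 1.8 x 10^-5 = 5.56e-10.
[OH^-] = sqrt(Kb x [CH3COO-]) = sqrt(5.56e-10 x 0.1495) = 9.11e-6 M.
pOH = 5.04, so pH = 14.00 - 5.04 = 8.96.

8.96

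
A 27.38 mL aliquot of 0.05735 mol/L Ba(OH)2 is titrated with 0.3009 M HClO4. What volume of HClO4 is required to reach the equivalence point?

10.4 mL

n(Ba(OH)2) = 0.05735 mol/L x 0.02738 L = 0.001570 mol.
The neutralisation is 1 Ba(OH)2 : 2 HClO4, so n(HClO4) = 0.001570 x 2/1 = 0.003140 mol.
V(HClO4) = 0.003140 / 0.3009 = 0.01044 L = 10.4 mL.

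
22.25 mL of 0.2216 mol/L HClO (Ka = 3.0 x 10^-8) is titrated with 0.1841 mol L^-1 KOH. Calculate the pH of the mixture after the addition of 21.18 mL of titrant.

8.10

Initial n(HClO) = 0.2216 x 0.02225 = 0.004931 mol.
n(KOH) added = 0.1841 x 0.02118 = 0.003899 mol, converting that many moles of HClO to ClO-.
Remaining n(HClO) = 0.001031 mol; n(ClO-) = 0.003899 mol.
By Henderson-Hasselbalch, pH = pKa + log([A^-]/[HA]) = 7.52 + log(0.003899/0.001031) = 7.52 + (+0.58) = 8.10.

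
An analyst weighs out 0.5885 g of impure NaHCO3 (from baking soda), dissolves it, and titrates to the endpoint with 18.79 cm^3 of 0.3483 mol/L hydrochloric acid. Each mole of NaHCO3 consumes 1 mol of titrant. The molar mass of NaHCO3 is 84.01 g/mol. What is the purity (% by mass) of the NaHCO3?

n(HCl) = 0.3483 x 0.01879 = 0.006545 mol.
n(NaHCO3) = 0.006545 / 1 = 0.006545 mol.
mass of NaHCO3 = 0.006545 x 84.01 = 0.5498 g.
% purity = 0.5498 / 0.5885 x 100 = 93.4%.

93.4%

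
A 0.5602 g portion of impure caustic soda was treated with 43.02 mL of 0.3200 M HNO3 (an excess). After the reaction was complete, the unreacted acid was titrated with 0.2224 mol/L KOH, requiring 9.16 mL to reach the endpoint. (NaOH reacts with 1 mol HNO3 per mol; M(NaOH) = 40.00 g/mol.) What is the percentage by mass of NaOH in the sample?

83.8%

Total n(HNO3) added = 0.3200 x 0.04302 = 0.01377 mol.
n(KOH) used = 0.2224 x 0.009160 = 0.002037 mol, which equals the excess n(HNO3).
So n(HNO3) consumed by the sample = 0.01377 - 0.002037 = 0.01173 mol.
n(NaOH) = 0.01173 / 1 = 0.01173 mol.
mass NaOH = 0.01173 x 40.00 = 0.4692 g, so %NaOH = 0.4692/0.5602 x 100 = 83.8%.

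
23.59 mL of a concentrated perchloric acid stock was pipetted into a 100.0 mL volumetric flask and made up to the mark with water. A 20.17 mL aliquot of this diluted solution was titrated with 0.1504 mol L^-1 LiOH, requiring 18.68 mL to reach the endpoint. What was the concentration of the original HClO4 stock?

0.590 M

n(LiOH) = 0.1504 x 0.01868 = 0.002809 mol.
n(HClO4) in the aliquot = 0.002809 mol.
[diluted HClO4] = 0.002809 / 0.02017 = 0.1393 M.
Dilution factor = 100.0/23.59 = 4.239, so [stock] = 0.1393 x 4.239 = 0.590 M.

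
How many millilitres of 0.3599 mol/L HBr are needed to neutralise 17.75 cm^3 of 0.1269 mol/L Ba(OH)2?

n(Ba(OH)2) = 0.1269 mol/L x 0.01775 L = 0.002252 mol.
The neutralisation is 1 Ba(OH)2 : 2 HBr, so n(HBr) = 0.002252 x 2/1 = 0.004505 mol.
V(HBr) = 0.004505 / 0.3599 = 0.01252 L = 12.5 mL.

12.5 mL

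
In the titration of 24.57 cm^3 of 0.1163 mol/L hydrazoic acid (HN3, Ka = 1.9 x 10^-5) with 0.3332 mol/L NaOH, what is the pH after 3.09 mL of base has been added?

4.47

Initial n(HN3) = 0.1163 x 0.02457 = 0.002857 mol.
n(NaOH) added = 0.3332 x 0.003090 = 0.001030 mol, converting that many moles of HN3 to N3-.
Remaining n(HN3) = 0.001828 mol; n(N3-) = 0.001030 mol.
By Henderson-Hasselbalch, pH = pKa + log([A^-]/[HA]) = 4.72 + log(0.001030/0.001828) = 4.72 + (-0.25) = 4.47.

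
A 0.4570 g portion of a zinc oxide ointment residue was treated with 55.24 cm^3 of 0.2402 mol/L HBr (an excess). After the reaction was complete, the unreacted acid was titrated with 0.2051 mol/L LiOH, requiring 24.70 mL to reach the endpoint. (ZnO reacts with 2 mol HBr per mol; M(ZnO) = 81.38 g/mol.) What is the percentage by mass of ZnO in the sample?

Total n(HBr) added = 0.2402 x 0.05524 = 0.01327 mol.
n(LiOH) used = 0.2051 x 0.02470 = 0.005066 mol, which equals the excess n(HBr).
So n(HBr) consumed by the sample = 0.01327 - 0.005066 = 0.008203 mol.
n(ZnO) = 0.008203 / 2 = 0.004101 mol.
mass ZnO = 0.004101 x 81.38 = 0.3338 g, so %ZnO = 0.3338/0.4570 x 100 = 73.0%.

73.0%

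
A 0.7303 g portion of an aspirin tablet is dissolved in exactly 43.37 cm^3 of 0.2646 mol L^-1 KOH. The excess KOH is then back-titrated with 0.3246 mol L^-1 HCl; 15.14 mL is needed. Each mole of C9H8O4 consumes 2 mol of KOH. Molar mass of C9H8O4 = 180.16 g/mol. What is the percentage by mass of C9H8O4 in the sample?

80.9%

Total n(KOH) added = 0.2646 x 0.04337 = 0.01148 mol.
n(HCl) used = 0.3246 x 0.01514 = 0.004914 mol, which equals the excess n(KOH).
So n(KOH) consumed by the sample = 0.01148 - 0.004914 = 0.006561 mol.
n(C9H8O4) = 0.006561 / 2 = 0.003281 mol.
mass C9H8O4 = 0.003281 x 180.16 = 0.5910 g, so %C9H8O4 = 0.5910/0.7303 x 100 = 80.9%.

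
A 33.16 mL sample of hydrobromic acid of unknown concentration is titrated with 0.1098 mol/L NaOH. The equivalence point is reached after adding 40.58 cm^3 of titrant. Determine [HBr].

0.134 M

n(NaOH) delivered = 0.1098 x 0.04058 = 0.004456 mol.
For a 1:1 reaction, n(HBr) = 0.004456 mol.
[HBr] = 0.004456 mol / 0.03316 L = 0.134 M.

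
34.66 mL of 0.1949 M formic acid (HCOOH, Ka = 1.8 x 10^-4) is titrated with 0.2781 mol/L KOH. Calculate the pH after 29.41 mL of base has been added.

n(acid) = 0.1949 x 0.03466 = 0.006755 mol; n(KOH) added = 0.2781 x 0.02941 = 0.008179 mol.
Base is in excess by 0.008179 - 0.006755 = 0.001424 mol in a total volume of 0.06407 L.
[OH^-] = 0.001424/0.06407 = 0.02222 M, so pOH = 1.65 and pH = 14.00 - 1.65 = 12.35.

12.35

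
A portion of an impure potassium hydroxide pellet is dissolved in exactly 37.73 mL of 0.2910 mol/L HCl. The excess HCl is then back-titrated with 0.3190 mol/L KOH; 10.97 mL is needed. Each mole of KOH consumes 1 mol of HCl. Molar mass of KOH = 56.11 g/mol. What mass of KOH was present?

0.420 g

Total n(HCl) added = 0.2910 x 0.03773 = 0.01098 mol.
n(KOH) used = 0.3190 x 0.01097 = 0.003499 mol, which equals the excess n(HCl).
So n(HCl) consumed by the sample = 0.01098 - 0.003499 = 0.007480 mol.
n(KOH) = 0.007480 / 1 = 0.007480 mol.
mass = 0.007480 mol x 56.11 g/mol = 0.420 g.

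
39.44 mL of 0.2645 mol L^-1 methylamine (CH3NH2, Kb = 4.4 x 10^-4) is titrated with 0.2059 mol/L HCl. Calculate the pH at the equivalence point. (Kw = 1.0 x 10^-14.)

5.79

n(CH3NH2) = 0.2645 x 0.03944 = 0.01043 mol; V(HCl) at equivalence = 0.01043/0.2059 = 0.05066 L.
At equivalence the base is fully converted to CH3NH3+; total volume = 0.09010 L, so [CH3NH3+] = 0.01043/0.09010 = 0.1158 M.
Ka(CH3NH3+) = Kw/Kb = 1.0e-14 / 4.4 x 10^-4 = 2.27e-11.
[H^+] = sqrt(Ka x [CH3NH3+]) = sqrt(2.27e-11 x 0.1158) = 1.62e-6 M.
pH = -log(1.62e-6) = 5.79.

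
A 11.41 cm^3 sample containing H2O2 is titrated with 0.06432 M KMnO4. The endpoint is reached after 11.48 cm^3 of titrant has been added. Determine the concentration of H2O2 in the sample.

0.162 M

n(KMnO4) = 0.06432 x 0.01148 = 0.0007384 mol.
From the balanced equation, 2 mol KMnO4 reacts with 5 mol H2O2, so n(H2O2) = 0.0007384 x 5/2 = 0.001846 mol.
[H2O2] = 0.001846 / 0.01141 L = 0.162 M.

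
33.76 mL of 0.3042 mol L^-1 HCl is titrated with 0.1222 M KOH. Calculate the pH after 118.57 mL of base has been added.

12.44

n(acid) = 0.3042 x 0.03376 = 0.01027 mol; n(KOH) added = 0.1222 x 0.1186 = 0.01449 mol.
Base is in excess by 0.01449 - 0.01027 = 0.004219 mol in a total volume of 0.1523 L.
[OH^-] = 0.004219/0.1523 = 0.02770 M, so pOH = 1.56 and pH = 14.00 - 1.56 = 12.44.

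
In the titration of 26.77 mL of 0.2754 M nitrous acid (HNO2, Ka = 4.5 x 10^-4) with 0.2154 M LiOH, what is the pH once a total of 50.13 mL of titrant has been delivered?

n(acid) = 0.2754 x 0.02677 = 0.007372 mol; n(LiOH) added = 0.2154 x 0.05013 = 0.01080 mol.
Base is in excess by 0.01080 - 0.007372 = 0.003426 mol in a total volume of 0.07690 L.
[OH^-] = 0.003426/0.07690 = 0.04455 M, so pOH = 1.35 and pH = 14.00 - 1.35 = 12.65.

12.65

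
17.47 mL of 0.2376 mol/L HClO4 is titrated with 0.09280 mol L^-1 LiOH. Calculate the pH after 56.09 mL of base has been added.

12.16

n(acid) = 0.2376 x 0.01747 = 0.004151 mol; n(LiOH) added = 0.09280 x 0.05609 = 0.005205 mol.
Base is in excess by 0.005205 - 0.004151 = 0.001054 mol in a total volume of 0.07356 L.
[OH^-] = 0.001054/0.07356 = 0.01433 M, so pOH = 1.84 and pH = 14.00 - 1.84 = 12.16.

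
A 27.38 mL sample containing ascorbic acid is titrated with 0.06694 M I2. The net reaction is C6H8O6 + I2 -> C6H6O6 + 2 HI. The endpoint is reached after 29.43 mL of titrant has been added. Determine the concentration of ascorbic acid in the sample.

0.0720 M

n(I2) = 0.06694 x 0.02943 = 0.001970 mol.
From the balanced equation, 1 mol I2 reacts with 1 mol ascorbic acid, so n(ascorbic acid) = 0.001970 x 1/1 = 0.001970 mol.
[ascorbic acid] = 0.001970 / 0.02738 L = 0.0720 M.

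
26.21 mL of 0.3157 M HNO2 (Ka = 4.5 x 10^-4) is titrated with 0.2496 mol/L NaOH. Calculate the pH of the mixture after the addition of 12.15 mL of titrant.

3.11

Initial n(HNO2) = 0.3157 x 0.02621 = 0.008274 mol.
n(NaOH) added = 0.2496 x 0.01215 = 0.003033 mol, converting that many moles of HNO2 to NO2-.
Remaining n(HNO2) = 0.005242 mol; n(NO2-) = 0.003033 mol.
By Henderson-Hasselbalch, pH = pKa + log([A^-]/[HA]) = 3.35 + log(0.003033/0.005242) = 3.35 + (-0.24) = 3.11.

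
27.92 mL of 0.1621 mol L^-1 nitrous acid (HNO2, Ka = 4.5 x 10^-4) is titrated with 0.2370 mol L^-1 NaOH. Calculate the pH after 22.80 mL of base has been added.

n(acid) = 0.1621 x 0.02792 = 0.004526 mol; n(NaOH) added = 0.2370 x 0.02280 = 0.005404 mol.
Base is in excess by 0.005404 - 0.004526 = 0.0008778 mol in a total volume of 0.05072 L.
[OH^-] = 0.0008778/0.05072 = 0.01731 M, so pOH = 1.76 and pH = 14.00 - 1.76 = 12.24.

12.24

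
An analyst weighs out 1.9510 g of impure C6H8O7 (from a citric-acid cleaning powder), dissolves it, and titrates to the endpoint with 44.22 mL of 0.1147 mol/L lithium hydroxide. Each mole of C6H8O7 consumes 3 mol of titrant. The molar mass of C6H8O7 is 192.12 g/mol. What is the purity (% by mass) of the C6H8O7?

16.6%

n(LiOH) = 0.1147 x 0.04422 = 0.005072 mol.
n(C6H8O7) = 0.005072 / 3 = 0.001691 mol.
mass of C6H8O7 = 0.001691 x 192.12 = 0.3248 g.
% purity = 0.3248 / 1.9510 x 100 = 16.6%.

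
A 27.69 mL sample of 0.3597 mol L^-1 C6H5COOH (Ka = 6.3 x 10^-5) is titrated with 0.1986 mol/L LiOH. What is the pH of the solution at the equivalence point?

n(C6H5COOH) = 0.3597 x 0.02769 = 0.009960 mol; V(LiOH) at equivalence = 0.009960/0.1986 = 0.05015 L.
At equivalence all the acid is converted to C6H5COO-; total volume = 0.02769 + 0.05015 = 0.07784 L, so [C6H5COO-] = 0.009960/0.07784 = 0.1280 M.
Kb = Kw/Ka = 1.0e-14 / 6.3 x 10^-5 = 1.59e-10.
[OH^-] = sqrt(Kb x [C6H5COO-]) = sqrt(1.59e-10 x 0.1280) = 4.51e-6 M.
pOH = 5.35, so pH = 14.00 - 5.35 = 8.65.

8.65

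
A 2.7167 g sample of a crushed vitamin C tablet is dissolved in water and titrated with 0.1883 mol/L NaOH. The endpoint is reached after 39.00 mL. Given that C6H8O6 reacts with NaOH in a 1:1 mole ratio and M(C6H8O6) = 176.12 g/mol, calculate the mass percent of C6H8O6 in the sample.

n(NaOH) = 0.1883 x 0.03900 = 0.007344 mol.
n(C6H8O6) = 0.007344 / 1 = 0.007344 mol.
mass of C6H8O6 = 0.007344 x 176.12 = 1.293 g.
% purity = 1.293 / 2.7167 x 100 = 47.6%.

47.6%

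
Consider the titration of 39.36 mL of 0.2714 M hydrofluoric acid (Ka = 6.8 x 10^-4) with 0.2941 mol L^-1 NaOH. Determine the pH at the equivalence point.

n(HF) = 0.2714 x 0.03936 = 0.01068 mol; V(NaOH) at equivalence = 0.01068/0.2941 = 0.03632 L.
At equivalence all the acid is converted to F-; total volume = 0.03936 + 0.03632 = 0.07568 L, so [F-] = 0.01068/0.07568 = 0.1411 M.
Kb = Kw/Ka = 1.0e-14 / 6.8 x 10^-4 = 1.47e-11.
[OH^-] = sqrt(Kb x [F-]) = sqrt(1.47e-11 x 0.1411) = 1.44e-6 M.
pOH = 5.84, so pH = 14.00 - 5.84 = 8.16.

8.16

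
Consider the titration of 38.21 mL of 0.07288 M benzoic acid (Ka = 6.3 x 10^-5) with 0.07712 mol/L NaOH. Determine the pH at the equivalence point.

8.39

n(C6H5COOH) = 0.07288 x 0.03821 = 0.002785 mol; V(NaOH) at equivalence = 0.002785/0.07712 = 0.03611 L.
At equivalence all the acid is converted to C6H5COO-; total volume = 0.03821 + 0.03611 = 0.07432 L, so [C6H5COO-] = 0.002785/0.07432 = 0.03747 M.
Kb = Kw/Ka = 1.0e-14 / 6.3 x 10^-5 = 1.59e-10.
[OH^-] = sqrt(Kb x [C6H5COO-]) = sqrt(1.59e-10 x 0.03747) = 2.44e-6 M.
pOH = 5.61, so pH = 14.00 - 5.61 = 8.39.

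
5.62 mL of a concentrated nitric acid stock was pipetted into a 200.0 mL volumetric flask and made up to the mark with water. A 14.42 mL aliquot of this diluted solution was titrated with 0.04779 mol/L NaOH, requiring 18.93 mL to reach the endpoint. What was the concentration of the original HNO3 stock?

2.23 M

n(NaOH) = 0.04779 x 0.01893 = 0.0009047 mol.
n(HNO3) in the aliquot = 0.0009047 mol.
[diluted HNO3] = 0.0009047 / 0.01442 = 0.06274 M.
Dilution factor = 200.0/5.620 = 35.59, so [stock] = 0.06274 x 35.59 = 2.23 M.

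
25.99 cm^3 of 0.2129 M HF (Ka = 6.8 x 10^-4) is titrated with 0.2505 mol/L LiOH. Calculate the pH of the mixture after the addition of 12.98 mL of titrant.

3.32

Initial n(HF) = 0.2129 x 0.02599 = 0.005533 mol.
n(LiOH) added = 0.2505 x 0.01298 = 0.003251 mol, converting that many moles of HF to F-.
Remaining n(HF) = 0.002282 mol; n(F-) = 0.003251 mol.
By Henderson-Hasselbalch, pH = pKa + log([A^-]/[HA]) = 3.17 + log(0.003251/0.002282) = 3.17 + (+0.15) = 3.32.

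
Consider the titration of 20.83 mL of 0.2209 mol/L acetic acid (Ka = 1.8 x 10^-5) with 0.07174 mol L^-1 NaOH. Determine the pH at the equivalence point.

n(CH3COOH) = 0.2209 x 0.02083 = 0.004601 mol; V(NaOH) at equivalence = 0.004601/0.07174 = 0.06414 L.
At equivalence all the acid is converted to CH3COO-; total volume = 0.02083 + 0.06414 = 0.08497 L, so [CH3COO-] = 0.004601/0.08497 = 0.05415 M.
Kb = Kw/Ka = 1.0e-14 / 1.8 x 10^-5 = 5.56e-10.
[OH^-] = sqrt(Kb x [CH3COO-]) = sqrt(5.56e-10 x 0.05415) = 5.48e-6 M.
pOH = 5.26, so pH = 14.00 - 5.26 = 8.74.

8.74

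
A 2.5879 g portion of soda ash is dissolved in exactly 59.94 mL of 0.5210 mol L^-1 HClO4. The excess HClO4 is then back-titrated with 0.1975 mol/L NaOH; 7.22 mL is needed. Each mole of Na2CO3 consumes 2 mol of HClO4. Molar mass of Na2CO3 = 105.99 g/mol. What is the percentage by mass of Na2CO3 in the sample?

Total n(HClO4) added = 0.5210 x 0.05994 = 0.03123 mol.
n(NaOH) used = 0.1975 x 0.007220 = 0.001426 mol, which equals the excess n(HClO4).
So n(HClO4) consumed by the sample = 0.03123 - 0.001426 = 0.02980 mol.
n(Na2CO3) = 0.02980 / 2 = 0.01490 mol.
mass Na2CO3 = 0.01490 x 105.99 = 1.579 g, so %Na2CO3 = 1.579/2.5879 x 100 = 61.0%.

61.0%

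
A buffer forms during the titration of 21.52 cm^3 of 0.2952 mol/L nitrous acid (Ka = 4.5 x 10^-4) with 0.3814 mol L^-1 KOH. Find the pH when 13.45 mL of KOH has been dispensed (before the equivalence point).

3.97

Initial n(HNO2) = 0.2952 x 0.02152 = 0.006353 mol.
n(KOH) added = 0.3814 x 0.01345 = 0.005130 mol, converting that many moles of HNO2 to NO2-.
Remaining n(HNO2) = 0.001223 mol; n(NO2-) = 0.005130 mol.
By Henderson-Hasselbalch, pH = pKa + log([A^-]/[HA]) = 3.35 + log(0.005130/0.001223) = 3.35 + (+0.62) = 3.97.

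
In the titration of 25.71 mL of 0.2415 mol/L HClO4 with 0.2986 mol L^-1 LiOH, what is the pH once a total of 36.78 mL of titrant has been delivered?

n(acid) = 0.2415 x 0.02571 = 0.006209 mol; n(LiOH) added = 0.2986 x 0.03678 = 0.01098 mol.
Base is in excess by 0.01098 - 0.006209 = 0.004774 mol in a total volume of 0.06249 L.
[OH^-] = 0.004774/0.06249 = 0.07639 M, so pOH = 1.12 and pH = 14.00 - 1.12 = 12.88.

12.88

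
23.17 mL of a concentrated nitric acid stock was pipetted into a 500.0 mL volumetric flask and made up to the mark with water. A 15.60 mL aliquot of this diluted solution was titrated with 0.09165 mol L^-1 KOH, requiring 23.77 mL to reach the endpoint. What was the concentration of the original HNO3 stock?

3.01 M

n(KOH) = 0.09165 x 0.02377 = 0.002179 mol.
n(HNO3) in the aliquot = 0.002179 mol.
[diluted HNO3] = 0.002179 / 0.01560 = 0.1396 M.
Dilution factor = 500.0/23.17 = 21.58, so [stock] = 0.1396 x 21.58 = 3.01 M.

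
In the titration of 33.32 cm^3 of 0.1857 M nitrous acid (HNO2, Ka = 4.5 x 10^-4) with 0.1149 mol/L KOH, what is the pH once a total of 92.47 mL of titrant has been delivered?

12.55

n(acid) = 0.1857 x 0.03332 = 0.006188 mol; n(KOH) added = 0.1149 x 0.09247 = 0.01062 mol.
Base is in excess by 0.01062 - 0.006188 = 0.004437 mol in a total volume of 0.1258 L.
[OH^-] = 0.004437/0.1258 = 0.03528 M, so pOH = 1.45 and pH = 14.00 - 1.45 = 12.55.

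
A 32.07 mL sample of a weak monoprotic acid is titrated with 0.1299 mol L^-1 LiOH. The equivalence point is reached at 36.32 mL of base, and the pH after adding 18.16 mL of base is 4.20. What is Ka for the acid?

18.16 mL is half of the equivalence volume, so this is the half-equivalence point where [HA] = [A^-].
At half-equivalence pH = pKa, so pKa = 4.20.
Ka = 10^(-4.20) = 6.3 x 10^-5.

6.3 x 10^-5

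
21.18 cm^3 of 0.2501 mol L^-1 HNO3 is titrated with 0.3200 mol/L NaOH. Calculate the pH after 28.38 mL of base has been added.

12.88

n(acid) = 0.2501 x 0.02118 = 0.005297 mol; n(NaOH) added = 0.3200 x 0.02838 = 0.009082 mol.
Base is in excess by 0.009082 - 0.005297 = 0.003784 mol in a total volume of 0.04956 L.
[OH^-] = 0.003784/0.04956 = 0.07636 M, so pOH = 1.12 and pH = 14.00 - 1.12 = 12.88.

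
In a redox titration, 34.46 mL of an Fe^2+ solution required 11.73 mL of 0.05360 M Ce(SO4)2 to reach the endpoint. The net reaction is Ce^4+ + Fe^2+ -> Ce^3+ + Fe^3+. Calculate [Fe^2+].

n(Ce(SO4)2) = 0.05360 x 0.01173 = 0.0006287 mol.
From the balanced equation, 1 mol Ce(SO4)2 reacts with 1 mol Fe^2+, so n(Fe^2+) = 0.0006287 x 1/1 = 0.0006287 mol.
[Fe^2+] = 0.0006287 / 0.03446 L = 0.0182 M.

0.0182 M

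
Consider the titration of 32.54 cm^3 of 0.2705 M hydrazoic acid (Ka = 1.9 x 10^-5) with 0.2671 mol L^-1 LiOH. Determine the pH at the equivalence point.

8.92

n(HN3) = 0.2705 x 0.03254 = 0.008802 mol; V(LiOH) at equivalence = 0.008802/0.2671 = 0.03295 L.
At equivalence all the acid is converted to N3-; total volume = 0.03254 + 0.03295 = 0.06549 L, so [N3-] = 0.008802/0.06549 = 0.1344 M.
Kb = Kw/Ka = 1.0e-14 / 1.9 x 10^-5 = 5.26e-10.
[OH^-] = sqrt(Kb x [N3-]) = sqrt(5.26e-10 x 0.1344) = 8.41e-6 M.
pOH = 5.08, so pH = 14.00 - 5.08 = 8.92.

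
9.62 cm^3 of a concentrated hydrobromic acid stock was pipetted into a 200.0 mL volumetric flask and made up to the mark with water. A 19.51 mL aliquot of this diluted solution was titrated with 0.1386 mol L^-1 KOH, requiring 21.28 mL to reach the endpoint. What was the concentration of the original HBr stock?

3.14 M

n(KOH) = 0.1386 x 0.02128 = 0.002949 mol.
n(HBr) in the aliquot = 0.002949 mol.
[diluted HBr] = 0.002949 / 0.01951 = 0.1512 M.
Dilution factor = 200.0/9.620 = 20.79, so [stock] = 0.1512 x 20.79 = 3.14 M.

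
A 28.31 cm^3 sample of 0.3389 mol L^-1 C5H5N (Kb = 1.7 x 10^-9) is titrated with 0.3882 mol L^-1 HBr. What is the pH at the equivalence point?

n(C5H5N) = 0.3389 x 0.02831 = 0.009594 mol; V(HBr) at equivalence = 0.009594/0.3882 = 0.02471 L.
At equivalence the base is fully converted to C5H5NH+; total volume = 0.05302 L, so [C5H5NH+] = 0.009594/0.05302 = 0.1809 M.
Ka(C5H5NH+) = Kw/Kb = 1.0e-14 / 1.7 x 10^-9 = 5.88e-6.
[H^+] = sqrt(Ka x [C5H5NH+]) = sqrt(5.88e-6 x 0.1809) = 0.00103 M.
pH = -log(0.00103) = 2.99.

2.99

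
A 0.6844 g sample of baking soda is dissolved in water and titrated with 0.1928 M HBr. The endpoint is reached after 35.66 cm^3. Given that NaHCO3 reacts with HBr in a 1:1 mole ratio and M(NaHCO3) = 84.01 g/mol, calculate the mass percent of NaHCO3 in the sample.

84.4%

n(HBr) = 0.1928 x 0.03566 = 0.006875 mol.
n(NaHCO3) = 0.006875 / 1 = 0.006875 mol.
mass of NaHCO3 = 0.006875 x 84.01 = 0.5776 g.
% purity = 0.5776 / 0.6844 x 100 = 84.4%.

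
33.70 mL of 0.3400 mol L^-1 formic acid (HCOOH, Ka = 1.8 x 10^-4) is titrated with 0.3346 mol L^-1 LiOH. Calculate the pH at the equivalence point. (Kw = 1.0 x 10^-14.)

n(HCOOH) = 0.3400 x 0.03370 = 0.01146 mol; V(LiOH) at equivalence = 0.01146/0.3346 = 0.03424 L.
At equivalence all the acid is converted to HCOO-; total volume = 0.03370 + 0.03424 = 0.06794 L, so [HCOO-] = 0.01146/0.06794 = 0.1686 M.
Kb = Kw/Ka = 1.0e-14 / 1.8 x 10^-4 = 5.56e-11.
[OH^-] = sqrt(Kb x [HCOO-]) = sqrt(5.56e-11 x 0.1686) = 3.06e-6 M.
pOH = 5.51, so pH = 14.00 - 5.51 = 8.49.

8.49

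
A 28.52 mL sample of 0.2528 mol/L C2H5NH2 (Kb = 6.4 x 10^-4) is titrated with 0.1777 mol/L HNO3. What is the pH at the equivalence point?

n(C2H5NH2) = 0.2528 x 0.02852 = 0.007210 mol; V(HNO3) at equivalence = 0.007210/0.1777 = 0.04057 L.
At equivalence the base is fully converted to C2H5NH3+; total volume = 0.06909 L, so [C2H5NH3+] = 0.007210/0.06909 = 0.1043 M.
Ka(C2H5NH3+) = Kw/Kb = 1.0e-14 / 6.4 x 10^-4 = 1.56e-11.
[H^+] = sqrt(Ka x [C2H5NH3+]) = sqrt(1.56e-11 x 0.1043) = 1.28e-6 M.
pH = -log(1.28e-6) = 5.89.

5.89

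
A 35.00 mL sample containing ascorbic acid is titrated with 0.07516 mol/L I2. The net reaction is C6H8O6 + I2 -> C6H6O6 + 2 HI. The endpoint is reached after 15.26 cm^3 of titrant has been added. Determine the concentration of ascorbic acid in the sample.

n(I2) = 0.07516 x 0.01526 = 0.001147 mol.
From the balanced equation, 1 mol I2 reacts with 1 mol ascorbic acid, so n(ascorbic acid) = 0.001147 x 1/1 = 0.001147 mol.
[ascorbic acid] = 0.001147 / 0.03500 L = 0.0328 M.

0.0328 M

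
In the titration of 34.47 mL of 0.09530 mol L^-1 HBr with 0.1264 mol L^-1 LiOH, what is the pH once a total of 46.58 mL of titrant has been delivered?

n(acid) = 0.09530 x 0.03447 = 0.003285 mol; n(LiOH) added = 0.1264 x 0.04658 = 0.005888 mol.
Base is in excess by 0.005888 - 0.003285 = 0.002603 mol in a total volume of 0.08105 L.
[OH^-] = 0.002603/0.08105 = 0.03211 M, so pOH = 1.49 and pH = 14.00 - 1.49 = 12.51.

12.51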